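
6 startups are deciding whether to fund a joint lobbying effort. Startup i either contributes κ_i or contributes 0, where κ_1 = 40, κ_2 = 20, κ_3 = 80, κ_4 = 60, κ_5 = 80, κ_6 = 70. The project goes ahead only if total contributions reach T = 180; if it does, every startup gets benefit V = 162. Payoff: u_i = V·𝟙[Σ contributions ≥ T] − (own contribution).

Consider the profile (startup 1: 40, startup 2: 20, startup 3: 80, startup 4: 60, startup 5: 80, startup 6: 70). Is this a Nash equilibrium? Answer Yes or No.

Total = 350 ≥ 180: provided.
Startup 1 (pledges 40, payoff 122): dropping to 0 → total 310, payoff 162. Profitable deviation.

No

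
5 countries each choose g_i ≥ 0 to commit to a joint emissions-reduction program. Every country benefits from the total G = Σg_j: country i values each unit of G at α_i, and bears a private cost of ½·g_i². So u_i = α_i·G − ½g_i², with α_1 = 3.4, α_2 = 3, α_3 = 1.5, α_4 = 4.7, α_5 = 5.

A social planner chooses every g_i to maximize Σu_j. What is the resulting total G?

88

Planner FOC: ∂(Σu_j)/∂g_i = (Σα_j) − g_i = 0, so g_i^SO = Σα_j = 17.6 for every i; G^SO = 88.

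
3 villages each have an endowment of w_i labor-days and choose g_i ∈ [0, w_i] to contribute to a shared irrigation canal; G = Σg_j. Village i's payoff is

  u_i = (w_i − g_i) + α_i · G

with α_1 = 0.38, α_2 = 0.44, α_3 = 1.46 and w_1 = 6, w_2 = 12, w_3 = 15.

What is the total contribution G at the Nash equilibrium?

15

∂u_i/∂g_i = α_i − 1, so village i contributes w_i if α_i > 1, else 0.
α_i > 1 for i ∈ {3}; NE contributions (0, 0, 15), G = 15.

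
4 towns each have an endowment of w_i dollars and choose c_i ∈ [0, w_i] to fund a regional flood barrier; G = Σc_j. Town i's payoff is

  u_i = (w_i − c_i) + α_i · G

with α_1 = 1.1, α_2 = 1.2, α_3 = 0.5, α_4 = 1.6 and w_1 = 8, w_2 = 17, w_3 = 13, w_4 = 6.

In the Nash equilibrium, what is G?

31

∂u_i/∂c_i = α_i − 1, so town i contributes w_i if α_i > 1, else 0.
α_i > 1 for i ∈ {1, 2, 4}; NE contributions (8, 17, 0, 6), G = 31.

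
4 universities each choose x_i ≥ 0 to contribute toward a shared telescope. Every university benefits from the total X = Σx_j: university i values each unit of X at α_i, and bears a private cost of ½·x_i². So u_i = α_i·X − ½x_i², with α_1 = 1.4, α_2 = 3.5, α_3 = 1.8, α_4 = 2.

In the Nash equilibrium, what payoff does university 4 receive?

15.4

University i's FOC: ∂u_i/∂x_i = α_i − x_i = 0, so x_i* = α_i.
NE contributions = (1.4, 3.5, 1.8, 2); X = 8.7.
u_4 = α_4·X − ½·(x_4)² = 2·8.7 − ½·2² = 15.4.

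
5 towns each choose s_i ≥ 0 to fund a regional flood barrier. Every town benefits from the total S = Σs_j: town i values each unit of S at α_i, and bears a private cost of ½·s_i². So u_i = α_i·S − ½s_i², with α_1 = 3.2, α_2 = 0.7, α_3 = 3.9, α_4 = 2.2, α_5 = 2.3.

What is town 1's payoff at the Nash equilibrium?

Town i's FOC: ∂u_i/∂s_i = α_i − s_i = 0, so s_i* = α_i.
NE contributions = (3.2, 0.7, 3.9, 2.2, 2.3); S = 12.3.
u_1 = α_1·S − ½·(s_1)² = 3.2·12.3 − ½·3.2² = 34.24.

34.24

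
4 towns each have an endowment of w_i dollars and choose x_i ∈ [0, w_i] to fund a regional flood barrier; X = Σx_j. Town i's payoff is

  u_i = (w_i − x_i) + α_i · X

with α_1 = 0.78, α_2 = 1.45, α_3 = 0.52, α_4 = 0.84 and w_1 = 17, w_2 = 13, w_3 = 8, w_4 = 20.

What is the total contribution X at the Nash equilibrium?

13

∂u_i/∂x_i = α_i − 1, so town i contributes w_i if α_i > 1, else 0.
α_i > 1 for i ∈ {2}; NE contributions (0, 13, 0, 0), X = 13.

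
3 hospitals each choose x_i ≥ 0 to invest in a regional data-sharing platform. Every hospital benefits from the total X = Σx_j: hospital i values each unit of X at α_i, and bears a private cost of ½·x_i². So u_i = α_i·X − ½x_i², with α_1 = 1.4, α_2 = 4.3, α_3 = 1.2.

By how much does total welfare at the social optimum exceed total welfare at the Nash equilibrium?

Hospital i's FOC: ∂u_i/∂x_i = α_i − x_i = 0, so x_i* = α_i.
NE contributions = (1.4, 4.3, 1.2); X = 6.9.
W^NE = (Σα)·X − ½Σα_i² = 6.9² − ½·21.89 = 36.665.
Planner sets x_i = Σα_j = 6.9 for every i, so X^SO = 3·6.9 = 20.7.
W^SO = (Σα)·X^SO − ½·3·(Σα)² = (3/2)·6.9² = 71.415.
Deadweight loss = W^SO − W^NE = 34.75.

34.75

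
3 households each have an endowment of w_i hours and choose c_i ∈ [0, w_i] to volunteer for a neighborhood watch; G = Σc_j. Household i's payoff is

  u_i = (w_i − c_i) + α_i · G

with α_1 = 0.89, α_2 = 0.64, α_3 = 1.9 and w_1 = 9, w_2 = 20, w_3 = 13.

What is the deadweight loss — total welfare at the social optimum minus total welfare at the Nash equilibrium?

70.47

∂u_i/∂c_i = α_i − 1, so household i contributes w_i if α_i > 1, else 0.
α_i > 1 for i ∈ {3}; NE contributions (0, 0, 13), G = 13.
W^NE = Σw_i − G^NE + (Σα_i)·G^NE = 42 + 2.43·13 = 73.59.
Planner: ∂(Σu_j)/∂c_i = Σα_j − 1 = 2.43 > 0, so everyone contributes w_i; G^SO = 42, W^SO = 42 + 2.43·42 = 144.06.
Deadweight loss = 70.47.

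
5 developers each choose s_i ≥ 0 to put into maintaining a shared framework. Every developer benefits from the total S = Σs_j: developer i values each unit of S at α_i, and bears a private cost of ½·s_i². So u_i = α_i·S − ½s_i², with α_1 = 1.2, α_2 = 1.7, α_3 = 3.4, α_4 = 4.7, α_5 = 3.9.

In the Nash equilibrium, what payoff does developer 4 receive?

58.985

Developer i's FOC: ∂u_i/∂s_i = α_i − s_i = 0, so s_i* = α_i.
NE contributions = (1.2, 1.7, 3.4, 4.7, 3.9); S = 14.9.
u_4 = α_4·S − ½·(s_4)² = 4.7·14.9 − ½·4.7² = 58.985.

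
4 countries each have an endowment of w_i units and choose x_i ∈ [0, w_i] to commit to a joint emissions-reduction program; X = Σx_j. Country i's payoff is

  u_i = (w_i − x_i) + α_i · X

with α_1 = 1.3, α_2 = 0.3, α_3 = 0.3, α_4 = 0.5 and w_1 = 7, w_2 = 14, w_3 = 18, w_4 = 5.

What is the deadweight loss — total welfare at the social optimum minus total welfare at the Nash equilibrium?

51.8

∂u_i/∂x_i = α_i − 1, so country i contributes w_i if α_i > 1, else 0.
α_i > 1 for i ∈ {1}; NE contributions (7, 0, 0, 0), X = 7.
W^NE = Σw_i − X^NE + (Σα_i)·X^NE = 44 + 1.4·7 = 53.8.
Planner: ∂(Σu_j)/∂x_i = Σα_j − 1 = 1.4 > 0, so everyone contributes w_i; X^SO = 44, W^SO = 44 + 1.4·44 = 105.6.
Deadweight loss = 51.8.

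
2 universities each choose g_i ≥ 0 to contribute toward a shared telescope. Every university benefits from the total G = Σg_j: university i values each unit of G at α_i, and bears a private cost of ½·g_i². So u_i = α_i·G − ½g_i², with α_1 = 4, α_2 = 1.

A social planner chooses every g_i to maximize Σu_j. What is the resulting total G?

Planner FOC: ∂(Σu_j)/∂g_i = (Σα_j) − g_i = 0, so g_i^SO = Σα_j = 5 for every i; G^SO = 10.

10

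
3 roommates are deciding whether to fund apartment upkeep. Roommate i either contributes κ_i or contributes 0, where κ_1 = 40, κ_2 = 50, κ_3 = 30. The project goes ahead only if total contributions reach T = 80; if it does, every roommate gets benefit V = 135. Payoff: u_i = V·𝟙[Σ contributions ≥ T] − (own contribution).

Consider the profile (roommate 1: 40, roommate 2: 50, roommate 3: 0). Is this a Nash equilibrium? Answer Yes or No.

Yes

Total = 90 ≥ 80: provided.
Roommate 1 (pledges 40, payoff 95): dropping to 0 → total 50, payoff 0. No gain.
Roommate 2 (pledges 50, payoff 85): dropping to 0 → total 40, payoff 0. No gain.
Roommate 3 (pledges 0, payoff 135): pledging 30 → total 120, payoff 105. No gain.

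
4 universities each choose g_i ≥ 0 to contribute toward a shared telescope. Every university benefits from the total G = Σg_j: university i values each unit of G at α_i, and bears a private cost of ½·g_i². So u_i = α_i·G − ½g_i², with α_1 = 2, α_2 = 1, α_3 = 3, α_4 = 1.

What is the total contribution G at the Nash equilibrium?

University i's FOC: ∂u_i/∂g_i = α_i − g_i = 0, so g_i* = α_i.
NE contributions = (2, 1, 3, 1); G = 7.

7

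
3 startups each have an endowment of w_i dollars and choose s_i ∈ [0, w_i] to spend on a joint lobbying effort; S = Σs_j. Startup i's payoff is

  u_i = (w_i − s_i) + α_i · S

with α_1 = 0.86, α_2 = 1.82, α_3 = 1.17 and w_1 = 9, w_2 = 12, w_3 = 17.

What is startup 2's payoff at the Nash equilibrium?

52.78

∂u_i/∂s_i = α_i − 1, so startup i contributes w_i if α_i > 1, else 0.
α_i > 1 for i ∈ {2, 3}; NE contributions (0, 12, 17), S = 29.
u_2 = (12 − 12) + 1.82·29 = 52.78.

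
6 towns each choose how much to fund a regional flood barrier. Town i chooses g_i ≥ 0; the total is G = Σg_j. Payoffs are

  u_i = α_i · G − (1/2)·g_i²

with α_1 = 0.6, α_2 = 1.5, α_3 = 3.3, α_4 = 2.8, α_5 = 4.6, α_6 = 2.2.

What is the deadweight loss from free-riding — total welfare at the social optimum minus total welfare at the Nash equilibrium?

Town i's FOC: ∂u_i/∂g_i = α_i − g_i = 0, so g_i* = α_i.
NE contributions = (0.6, 1.5, 3.3, 2.8, 4.6, 2.2); G = 15.
W^NE = (Σα)·G − ½Σα_i² = 15² − ½·47.34 = 201.33.
Planner sets g_i = Σα_j = 15 for every i, so G^SO = 6·15 = 90.
W^SO = (Σα)·G^SO − ½·6·(Σα)² = (6/2)·15² = 675.
Deadweight loss = W^SO − W^NE = 473.67.

473.67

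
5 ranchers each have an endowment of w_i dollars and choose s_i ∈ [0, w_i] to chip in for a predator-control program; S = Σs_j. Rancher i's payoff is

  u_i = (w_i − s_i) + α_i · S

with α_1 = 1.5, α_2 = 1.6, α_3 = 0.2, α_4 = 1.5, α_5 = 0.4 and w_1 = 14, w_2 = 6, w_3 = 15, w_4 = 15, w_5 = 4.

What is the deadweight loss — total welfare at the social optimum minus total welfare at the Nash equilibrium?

79.8

∂u_i/∂s_i = α_i − 1, so rancher i contributes w_i if α_i > 1, else 0.
α_i > 1 for i ∈ {1, 2, 4}; NE contributions (14, 6, 0, 15, 0), S = 35.
W^NE = Σw_i − S^NE + (Σα_i)·S^NE = 54 + 4.2·35 = 201.
Planner: ∂(Σu_j)/∂s_i = Σα_j − 1 = 4.2 > 0, so everyone contributes w_i; S^SO = 54, W^SO = 54 + 4.2·54 = 280.8.
Deadweight loss = 79.8.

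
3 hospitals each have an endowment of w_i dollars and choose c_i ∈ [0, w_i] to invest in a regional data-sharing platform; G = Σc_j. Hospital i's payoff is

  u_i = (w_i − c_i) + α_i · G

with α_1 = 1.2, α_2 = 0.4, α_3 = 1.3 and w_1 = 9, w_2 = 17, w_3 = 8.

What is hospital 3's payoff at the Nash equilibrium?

∂u_i/∂c_i = α_i − 1, so hospital i contributes w_i if α_i > 1, else 0.
α_i > 1 for i ∈ {1, 3}; NE contributions (9, 0, 8), G = 17.
u_3 = (8 − 8) + 1.3·17 = 22.1.

22.1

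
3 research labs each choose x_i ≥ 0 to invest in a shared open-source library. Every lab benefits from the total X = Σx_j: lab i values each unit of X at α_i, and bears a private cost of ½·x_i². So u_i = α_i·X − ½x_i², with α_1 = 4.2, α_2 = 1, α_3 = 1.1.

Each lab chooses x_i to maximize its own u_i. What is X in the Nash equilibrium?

6.3

Lab i's FOC: ∂u_i/∂x_i = α_i − x_i = 0, so x_i* = α_i.
NE contributions = (4.2, 1, 1.1); X = 6.3.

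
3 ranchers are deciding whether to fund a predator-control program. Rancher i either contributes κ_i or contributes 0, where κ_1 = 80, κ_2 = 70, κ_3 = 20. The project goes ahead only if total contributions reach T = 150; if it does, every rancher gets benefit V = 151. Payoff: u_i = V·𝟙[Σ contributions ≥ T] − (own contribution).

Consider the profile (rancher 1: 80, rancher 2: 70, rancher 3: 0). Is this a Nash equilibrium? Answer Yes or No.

Yes

Total = 150 ≥ 150: provided.
Rancher 1 (pledges 80, payoff 71): dropping to 0 → total 70, payoff 0. No gain.
Rancher 2 (pledges 70, payoff 81): dropping to 0 → total 80, payoff 0. No gain.
Rancher 3 (pledges 0, payoff 151): pledging 20 → total 170, payoff 131. No gain.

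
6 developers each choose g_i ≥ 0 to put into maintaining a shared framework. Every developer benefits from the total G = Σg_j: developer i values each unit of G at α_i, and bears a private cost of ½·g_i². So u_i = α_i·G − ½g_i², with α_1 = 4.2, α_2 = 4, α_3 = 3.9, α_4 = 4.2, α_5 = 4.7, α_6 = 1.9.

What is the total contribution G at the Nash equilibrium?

22.9

Developer i's FOC: ∂u_i/∂g_i = α_i − g_i = 0, so g_i* = α_i.
NE contributions = (4.2, 4, 3.9, 4.2, 4.7, 1.9); G = 22.9.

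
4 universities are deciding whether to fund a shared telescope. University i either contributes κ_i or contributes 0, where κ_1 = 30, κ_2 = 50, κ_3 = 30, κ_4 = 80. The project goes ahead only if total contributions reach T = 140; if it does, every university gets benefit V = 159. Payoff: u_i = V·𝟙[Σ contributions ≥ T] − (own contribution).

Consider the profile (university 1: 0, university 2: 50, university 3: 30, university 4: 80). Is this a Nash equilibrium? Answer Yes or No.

Yes

Total = 160 ≥ 140: provided.
University 1 (pledges 0, payoff 159): pledging 30 → total 190, payoff 129. No gain.
University 2 (pledges 50, payoff 109): dropping to 0 → total 110, payoff 0. No gain.
University 3 (pledges 30, payoff 129): dropping to 0 → total 130, payoff 0. No gain.
University 4 (pledges 80, payoff 79): dropping to 0 → total 80, payoff 0. No gain.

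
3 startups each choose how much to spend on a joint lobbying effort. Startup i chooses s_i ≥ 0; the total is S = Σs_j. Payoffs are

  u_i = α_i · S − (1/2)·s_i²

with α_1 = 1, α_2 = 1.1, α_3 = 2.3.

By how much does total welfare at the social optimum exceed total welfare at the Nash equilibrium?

Startup i's FOC: ∂u_i/∂s_i = α_i − s_i = 0, so s_i* = α_i.
NE contributions = (1, 1.1, 2.3); S = 4.4.
W^NE = (Σα)·S − ½Σα_i² = 4.4² − ½·7.5 = 15.61.
Planner sets s_i = Σα_j = 4.4 for every i, so S^SO = 3·4.4 = 13.2.
W^SO = (Σα)·S^SO − ½·3·(Σα)² = (3/2)·4.4² = 29.04.
Deadweight loss = W^SO − W^NE = 13.43.

13.43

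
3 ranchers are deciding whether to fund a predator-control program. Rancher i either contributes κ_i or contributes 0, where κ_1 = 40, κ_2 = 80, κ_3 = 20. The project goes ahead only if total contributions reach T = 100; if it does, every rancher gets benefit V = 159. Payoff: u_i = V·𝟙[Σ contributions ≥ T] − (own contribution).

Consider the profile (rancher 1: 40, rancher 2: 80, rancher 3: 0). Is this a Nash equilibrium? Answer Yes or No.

Total = 120 ≥ 100: provided.
Rancher 1 (pledges 40, payoff 119): dropping to 0 → total 80, payoff 0. No gain.
Rancher 2 (pledges 80, payoff 79): dropping to 0 → total 40, payoff 0. No gain.
Rancher 3 (pledges 0, payoff 159): pledging 20 → total 140, payoff 139. No gain.

Yes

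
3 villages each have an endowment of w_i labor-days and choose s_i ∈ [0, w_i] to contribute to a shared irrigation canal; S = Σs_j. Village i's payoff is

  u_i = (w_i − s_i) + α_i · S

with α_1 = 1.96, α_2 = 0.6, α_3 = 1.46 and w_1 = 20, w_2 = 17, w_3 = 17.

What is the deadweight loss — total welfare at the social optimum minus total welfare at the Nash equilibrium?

51.34

∂u_i/∂s_i = α_i − 1, so village i contributes w_i if α_i > 1, else 0.
α_i > 1 for i ∈ {1, 3}; NE contributions (20, 0, 17), S = 37.
W^NE = Σw_i − S^NE + (Σα_i)·S^NE = 54 + 3.02·37 = 165.74.
Planner: ∂(Σu_j)/∂s_i = Σα_j − 1 = 3.02 > 0, so everyone contributes w_i; S^SO = 54, W^SO = 54 + 3.02·54 = 217.08.
Deadweight loss = 51.34.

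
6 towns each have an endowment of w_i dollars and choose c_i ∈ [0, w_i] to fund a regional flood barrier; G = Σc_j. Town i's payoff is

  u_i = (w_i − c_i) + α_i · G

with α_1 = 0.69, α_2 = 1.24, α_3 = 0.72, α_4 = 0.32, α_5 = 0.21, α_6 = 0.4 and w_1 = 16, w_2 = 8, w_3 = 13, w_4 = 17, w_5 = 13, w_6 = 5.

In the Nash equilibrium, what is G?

8

∂u_i/∂c_i = α_i − 1, so town i contributes w_i if α_i > 1, else 0.
α_i > 1 for i ∈ {2}; NE contributions (0, 8, 0, 0, 0, 0), G = 8.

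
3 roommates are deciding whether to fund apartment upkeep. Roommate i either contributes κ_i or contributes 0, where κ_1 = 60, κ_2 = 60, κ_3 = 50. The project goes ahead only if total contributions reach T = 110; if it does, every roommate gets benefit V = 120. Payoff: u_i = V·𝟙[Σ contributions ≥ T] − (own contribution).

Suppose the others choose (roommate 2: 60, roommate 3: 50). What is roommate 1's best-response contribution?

Others' total = 110 ≥ 110; contributing adds cost 60 for no extra benefit.
Best response: 0.

0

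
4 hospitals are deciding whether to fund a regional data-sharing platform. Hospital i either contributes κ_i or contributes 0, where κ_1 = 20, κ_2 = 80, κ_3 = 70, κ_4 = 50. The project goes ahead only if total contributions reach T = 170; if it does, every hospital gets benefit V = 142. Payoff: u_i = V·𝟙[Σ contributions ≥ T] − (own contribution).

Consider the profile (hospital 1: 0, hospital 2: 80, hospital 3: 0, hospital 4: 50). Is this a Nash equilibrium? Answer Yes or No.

Total = 130 < 170: not provided.
Hospital 1 (pledges 0, payoff 0): pledging 20 → total 150, payoff -20. No gain.
Hospital 2 (pledges 80, payoff -80): dropping to 0 → total 50, payoff 0. Profitable deviation.

No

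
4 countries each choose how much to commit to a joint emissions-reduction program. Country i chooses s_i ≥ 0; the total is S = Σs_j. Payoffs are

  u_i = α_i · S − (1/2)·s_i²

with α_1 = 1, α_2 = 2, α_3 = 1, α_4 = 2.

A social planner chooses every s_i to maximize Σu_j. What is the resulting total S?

24

Planner FOC: ∂(Σu_j)/∂s_i = (Σα_j) − s_i = 0, so s_i^SO = Σα_j = 6 for every i; S^SO = 24.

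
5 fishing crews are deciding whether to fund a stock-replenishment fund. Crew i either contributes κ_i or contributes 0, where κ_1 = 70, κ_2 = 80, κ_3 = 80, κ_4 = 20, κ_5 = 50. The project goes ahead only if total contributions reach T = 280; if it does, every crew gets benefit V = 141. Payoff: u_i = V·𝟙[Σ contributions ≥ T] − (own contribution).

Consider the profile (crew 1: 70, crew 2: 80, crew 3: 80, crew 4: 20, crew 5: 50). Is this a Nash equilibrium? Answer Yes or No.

No

Total = 300 ≥ 280: provided.
Crew 1 (pledges 70, payoff 71): dropping to 0 → total 230, payoff 0. No gain.
Crew 2 (pledges 80, payoff 61): dropping to 0 → total 220, payoff 0. No gain.
Crew 3 (pledges 80, payoff 61): dropping to 0 → total 220, payoff 0. No gain.
Crew 4 (pledges 20, payoff 121): dropping to 0 → total 280, payoff 141. Profitable deviation.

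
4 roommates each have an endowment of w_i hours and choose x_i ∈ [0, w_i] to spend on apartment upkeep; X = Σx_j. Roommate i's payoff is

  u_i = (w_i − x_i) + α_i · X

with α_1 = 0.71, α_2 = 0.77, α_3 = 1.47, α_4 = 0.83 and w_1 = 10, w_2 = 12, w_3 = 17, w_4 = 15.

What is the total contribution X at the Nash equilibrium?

∂u_i/∂x_i = α_i − 1, so roommate i contributes w_i if α_i > 1, else 0.
α_i > 1 for i ∈ {3}; NE contributions (0, 0, 17, 0), X = 17.

17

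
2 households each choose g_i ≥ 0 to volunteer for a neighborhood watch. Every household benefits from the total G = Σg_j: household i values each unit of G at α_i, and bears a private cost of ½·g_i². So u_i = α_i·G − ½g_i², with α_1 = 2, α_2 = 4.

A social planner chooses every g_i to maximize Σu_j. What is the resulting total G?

Planner FOC: ∂(Σu_j)/∂g_i = (Σα_j) − g_i = 0, so g_i^SO = Σα_j = 6 for every i; G^SO = 12.

12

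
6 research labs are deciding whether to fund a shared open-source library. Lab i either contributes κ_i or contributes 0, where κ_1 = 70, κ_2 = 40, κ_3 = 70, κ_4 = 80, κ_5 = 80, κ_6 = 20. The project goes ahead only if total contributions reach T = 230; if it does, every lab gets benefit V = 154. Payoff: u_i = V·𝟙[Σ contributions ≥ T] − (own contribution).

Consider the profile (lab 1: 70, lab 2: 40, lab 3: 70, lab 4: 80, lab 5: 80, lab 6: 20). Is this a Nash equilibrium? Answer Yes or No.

No

Total = 360 ≥ 230: provided.
Lab 1 (pledges 70, payoff 84): dropping to 0 → total 290, payoff 154. Profitable deviation.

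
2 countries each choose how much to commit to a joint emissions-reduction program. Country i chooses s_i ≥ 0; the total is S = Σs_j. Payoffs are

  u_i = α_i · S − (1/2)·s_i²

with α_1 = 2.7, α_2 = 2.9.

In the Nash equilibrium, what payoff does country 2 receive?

Country i's FOC: ∂u_i/∂s_i = α_i − s_i = 0, so s_i* = α_i.
NE contributions = (2.7, 2.9); S = 5.6.
u_2 = α_2·S − ½·(s_2)² = 2.9·5.6 − ½·2.9² = 12.035.

12.035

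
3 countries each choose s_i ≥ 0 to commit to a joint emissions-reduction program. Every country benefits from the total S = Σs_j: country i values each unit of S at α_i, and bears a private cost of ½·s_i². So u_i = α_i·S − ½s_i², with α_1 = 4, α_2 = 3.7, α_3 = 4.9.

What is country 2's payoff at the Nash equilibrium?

39.775

Country i's FOC: ∂u_i/∂s_i = α_i − s_i = 0, so s_i* = α_i.
NE contributions = (4, 3.7, 4.9); S = 12.6.
u_2 = α_2·S − ½·(s_2)² = 3.7·12.6 − ½·3.7² = 39.775.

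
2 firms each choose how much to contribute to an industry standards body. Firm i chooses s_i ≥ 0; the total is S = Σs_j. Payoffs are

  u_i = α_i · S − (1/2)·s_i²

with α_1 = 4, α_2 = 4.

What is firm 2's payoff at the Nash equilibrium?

Firm i's FOC: ∂u_i/∂s_i = α_i − s_i = 0, so s_i* = α_i.
NE contributions = (4, 4); S = 8.
u_2 = α_2·S − ½·(s_2)² = 4·8 − ½·4² = 24.

24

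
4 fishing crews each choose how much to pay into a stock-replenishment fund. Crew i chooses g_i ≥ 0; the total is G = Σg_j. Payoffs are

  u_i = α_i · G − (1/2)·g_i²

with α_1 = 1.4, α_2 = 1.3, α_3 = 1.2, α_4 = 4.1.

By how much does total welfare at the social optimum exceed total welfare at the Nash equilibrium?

74.95

Crew i's FOC: ∂u_i/∂g_i = α_i − g_i = 0, so g_i* = α_i.
NE contributions = (1.4, 1.3, 1.2, 4.1); G = 8.
W^NE = (Σα)·G − ½Σα_i² = 8² − ½·21.9 = 53.05.
Planner sets g_i = Σα_j = 8 for every i, so G^SO = 4·8 = 32.
W^SO = (Σα)·G^SO − ½·4·(Σα)² = (4/2)·8² = 128.
Deadweight loss = W^SO − W^NE = 74.95.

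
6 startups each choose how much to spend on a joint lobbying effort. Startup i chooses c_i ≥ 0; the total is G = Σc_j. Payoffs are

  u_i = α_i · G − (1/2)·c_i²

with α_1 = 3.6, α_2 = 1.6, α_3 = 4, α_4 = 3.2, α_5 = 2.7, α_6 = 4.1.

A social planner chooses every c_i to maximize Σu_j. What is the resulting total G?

Planner FOC: ∂(Σu_j)/∂c_i = (Σα_j) − c_i = 0, so c_i^SO = Σα_j = 19.2 for every i; G^SO = 115.2.

115.2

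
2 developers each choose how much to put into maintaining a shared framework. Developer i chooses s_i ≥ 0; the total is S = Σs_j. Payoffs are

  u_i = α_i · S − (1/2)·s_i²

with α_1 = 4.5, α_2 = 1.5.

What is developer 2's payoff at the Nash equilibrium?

7.875

Developer i's FOC: ∂u_i/∂s_i = α_i − s_i = 0, so s_i* = α_i.
NE contributions = (4.5, 1.5); S = 6.
u_2 = α_2·S − ½·(s_2)² = 1.5·6 − ½·1.5² = 7.875.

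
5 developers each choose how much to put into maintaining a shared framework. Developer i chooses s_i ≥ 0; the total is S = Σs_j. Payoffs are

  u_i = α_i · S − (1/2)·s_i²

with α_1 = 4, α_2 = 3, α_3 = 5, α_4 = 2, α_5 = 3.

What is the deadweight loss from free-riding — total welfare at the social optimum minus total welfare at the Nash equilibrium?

Developer i's FOC: ∂u_i/∂s_i = α_i − s_i = 0, so s_i* = α_i.
NE contributions = (4, 3, 5, 2, 3); S = 17.
W^NE = (Σα)·S − ½Σα_i² = 17² − ½·63 = 257.5.
Planner sets s_i = Σα_j = 17 for every i, so S^SO = 5·17 = 85.
W^SO = (Σα)·S^SO − ½·5·(Σα)² = (5/2)·17² = 722.5.
Deadweight loss = W^SO − W^NE = 465.

465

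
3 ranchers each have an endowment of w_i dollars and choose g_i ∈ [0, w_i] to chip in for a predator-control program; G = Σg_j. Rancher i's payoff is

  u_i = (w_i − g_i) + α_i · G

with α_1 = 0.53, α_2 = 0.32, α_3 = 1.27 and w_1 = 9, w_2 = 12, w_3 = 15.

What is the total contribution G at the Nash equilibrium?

15

∂u_i/∂g_i = α_i − 1, so rancher i contributes w_i if α_i > 1, else 0.
α_i > 1 for i ∈ {3}; NE contributions (0, 0, 15), G = 15.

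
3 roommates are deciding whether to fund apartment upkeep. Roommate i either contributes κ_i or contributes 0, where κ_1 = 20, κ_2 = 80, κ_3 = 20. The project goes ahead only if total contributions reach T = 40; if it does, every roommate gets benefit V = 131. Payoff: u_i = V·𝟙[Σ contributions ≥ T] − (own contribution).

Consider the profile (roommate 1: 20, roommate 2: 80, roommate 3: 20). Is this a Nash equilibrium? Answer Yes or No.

No

Total = 120 ≥ 40: provided.
Roommate 1 (pledges 20, payoff 111): dropping to 0 → total 100, payoff 131. Profitable deviation.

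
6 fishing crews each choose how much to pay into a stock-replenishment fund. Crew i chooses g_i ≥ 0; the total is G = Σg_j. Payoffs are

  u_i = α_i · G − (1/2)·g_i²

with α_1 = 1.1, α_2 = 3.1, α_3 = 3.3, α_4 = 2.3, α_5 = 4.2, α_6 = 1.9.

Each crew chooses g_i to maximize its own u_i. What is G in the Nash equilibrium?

Crew i's FOC: ∂u_i/∂g_i = α_i − g_i = 0, so g_i* = α_i.
NE contributions = (1.1, 3.1, 3.3, 2.3, 4.2, 1.9); G = 15.9.

15.9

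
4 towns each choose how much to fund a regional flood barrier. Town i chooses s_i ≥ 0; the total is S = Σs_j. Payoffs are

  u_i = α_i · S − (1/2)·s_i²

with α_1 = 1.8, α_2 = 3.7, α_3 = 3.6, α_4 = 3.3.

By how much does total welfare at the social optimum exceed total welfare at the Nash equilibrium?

Town i's FOC: ∂u_i/∂s_i = α_i − s_i = 0, so s_i* = α_i.
NE contributions = (1.8, 3.7, 3.6, 3.3); S = 12.4.
W^NE = (Σα)·S − ½Σα_i² = 12.4² − ½·40.78 = 133.37.
Planner sets s_i = Σα_j = 12.4 for every i, so S^SO = 4·12.4 = 49.6.
W^SO = (Σα)·S^SO − ½·4·(Σα)² = (4/2)·12.4² = 307.52.
Deadweight loss = W^SO − W^NE = 174.15.

174.15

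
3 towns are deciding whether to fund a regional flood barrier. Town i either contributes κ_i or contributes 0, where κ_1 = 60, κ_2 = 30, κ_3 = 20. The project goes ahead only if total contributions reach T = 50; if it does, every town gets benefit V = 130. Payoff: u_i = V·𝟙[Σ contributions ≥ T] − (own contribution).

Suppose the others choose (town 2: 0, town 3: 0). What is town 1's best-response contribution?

Others' total = 0. Contributing 60 brings total to 60 ≥ 50: gain V − κ_1 = 70.
Best response: 60.

60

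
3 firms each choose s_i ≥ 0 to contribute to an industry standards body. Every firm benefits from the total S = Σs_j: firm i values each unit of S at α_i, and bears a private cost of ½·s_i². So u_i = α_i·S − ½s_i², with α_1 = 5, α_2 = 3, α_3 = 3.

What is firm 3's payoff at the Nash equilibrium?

Firm i's FOC: ∂u_i/∂s_i = α_i − s_i = 0, so s_i* = α_i.
NE contributions = (5, 3, 3); S = 11.
u_3 = α_3·S − ½·(s_3)² = 3·11 − ½·3² = 28.5.

28.5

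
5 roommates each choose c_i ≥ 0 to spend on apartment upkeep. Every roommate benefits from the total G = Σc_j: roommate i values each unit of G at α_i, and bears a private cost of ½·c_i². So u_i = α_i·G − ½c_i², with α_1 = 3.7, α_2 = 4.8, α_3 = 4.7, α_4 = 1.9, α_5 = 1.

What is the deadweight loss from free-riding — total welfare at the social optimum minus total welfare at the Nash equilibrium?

Roommate i's FOC: ∂u_i/∂c_i = α_i − c_i = 0, so c_i* = α_i.
NE contributions = (3.7, 4.8, 4.7, 1.9, 1); G = 16.1.
W^NE = (Σα)·G − ½Σα_i² = 16.1² − ½·63.43 = 227.495.
Planner sets c_i = Σα_j = 16.1 for every i, so G^SO = 5·16.1 = 80.5.
W^SO = (Σα)·G^SO − ½·5·(Σα)² = (5/2)·16.1² = 648.025.
Deadweight loss = W^SO − W^NE = 420.53.

420.53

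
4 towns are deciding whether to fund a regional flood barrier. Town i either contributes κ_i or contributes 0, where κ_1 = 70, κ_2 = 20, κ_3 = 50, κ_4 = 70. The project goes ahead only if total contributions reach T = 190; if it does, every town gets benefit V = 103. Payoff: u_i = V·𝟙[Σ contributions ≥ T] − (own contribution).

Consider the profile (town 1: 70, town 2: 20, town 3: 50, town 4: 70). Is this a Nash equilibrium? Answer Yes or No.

No

Total = 210 ≥ 190: provided.
Town 1 (pledges 70, payoff 33): dropping to 0 → total 140, payoff 0. No gain.
Town 2 (pledges 20, payoff 83): dropping to 0 → total 190, payoff 103. Profitable deviation.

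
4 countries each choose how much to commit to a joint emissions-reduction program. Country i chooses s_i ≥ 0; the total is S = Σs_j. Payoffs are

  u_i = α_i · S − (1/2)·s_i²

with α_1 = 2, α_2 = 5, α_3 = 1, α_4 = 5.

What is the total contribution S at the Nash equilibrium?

Country i's FOC: ∂u_i/∂s_i = α_i − s_i = 0, so s_i* = α_i.
NE contributions = (2, 5, 1, 5); S = 13.

13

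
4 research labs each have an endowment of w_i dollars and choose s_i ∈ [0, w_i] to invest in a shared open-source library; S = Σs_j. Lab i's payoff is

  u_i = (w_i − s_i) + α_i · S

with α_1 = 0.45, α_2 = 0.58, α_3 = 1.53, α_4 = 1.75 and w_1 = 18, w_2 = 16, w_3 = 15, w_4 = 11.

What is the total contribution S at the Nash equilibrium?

∂u_i/∂s_i = α_i − 1, so lab i contributes w_i if α_i > 1, else 0.
α_i > 1 for i ∈ {3, 4}; NE contributions (0, 0, 15, 11), S = 26.

26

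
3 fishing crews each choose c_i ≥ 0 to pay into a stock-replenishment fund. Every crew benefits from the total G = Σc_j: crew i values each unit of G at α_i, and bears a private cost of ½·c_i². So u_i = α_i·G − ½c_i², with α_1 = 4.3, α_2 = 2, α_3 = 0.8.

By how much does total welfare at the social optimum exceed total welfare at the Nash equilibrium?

Crew i's FOC: ∂u_i/∂c_i = α_i − c_i = 0, so c_i* = α_i.
NE contributions = (4.3, 2, 0.8); G = 7.1.
W^NE = (Σα)·G − ½Σα_i² = 7.1² − ½·23.13 = 38.845.
Planner sets c_i = Σα_j = 7.1 for every i, so G^SO = 3·7.1 = 21.3.
W^SO = (Σα)·G^SO − ½·3·(Σα)² = (3/2)·7.1² = 75.615.
Deadweight loss = W^SO − W^NE = 36.77.

36.77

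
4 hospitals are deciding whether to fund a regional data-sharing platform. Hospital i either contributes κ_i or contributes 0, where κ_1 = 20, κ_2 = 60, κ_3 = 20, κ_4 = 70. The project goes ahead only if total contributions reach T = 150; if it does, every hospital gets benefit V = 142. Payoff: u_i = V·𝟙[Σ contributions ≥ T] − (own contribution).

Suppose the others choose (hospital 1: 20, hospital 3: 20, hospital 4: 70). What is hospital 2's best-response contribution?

60

Others' total = 110. Contributing 60 brings total to 170 ≥ 150: gain V − κ_2 = 82.
Best response: 60.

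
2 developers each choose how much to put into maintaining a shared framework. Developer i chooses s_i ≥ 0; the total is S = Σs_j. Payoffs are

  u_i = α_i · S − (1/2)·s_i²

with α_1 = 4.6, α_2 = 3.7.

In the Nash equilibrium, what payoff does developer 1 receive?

27.6

Developer i's FOC: ∂u_i/∂s_i = α_i − s_i = 0, so s_i* = α_i.
NE contributions = (4.6, 3.7); S = 8.3.
u_1 = α_1·S − ½·(s_1)² = 4.6·8.3 − ½·4.6² = 27.6.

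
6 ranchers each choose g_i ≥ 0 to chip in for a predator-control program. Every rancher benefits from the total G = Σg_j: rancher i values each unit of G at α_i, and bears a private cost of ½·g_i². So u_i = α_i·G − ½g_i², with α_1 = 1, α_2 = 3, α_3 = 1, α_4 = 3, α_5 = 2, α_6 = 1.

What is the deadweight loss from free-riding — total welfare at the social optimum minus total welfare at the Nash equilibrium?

254.5

Rancher i's FOC: ∂u_i/∂g_i = α_i − g_i = 0, so g_i* = α_i.
NE contributions = (1, 3, 1, 3, 2, 1); G = 11.
W^NE = (Σα)·G − ½Σα_i² = 11² − ½·25 = 108.5.
Planner sets g_i = Σα_j = 11 for every i, so G^SO = 6·11 = 66.
W^SO = (Σα)·G^SO − ½·6·(Σα)² = (6/2)·11² = 363.
Deadweight loss = W^SO − W^NE = 254.5.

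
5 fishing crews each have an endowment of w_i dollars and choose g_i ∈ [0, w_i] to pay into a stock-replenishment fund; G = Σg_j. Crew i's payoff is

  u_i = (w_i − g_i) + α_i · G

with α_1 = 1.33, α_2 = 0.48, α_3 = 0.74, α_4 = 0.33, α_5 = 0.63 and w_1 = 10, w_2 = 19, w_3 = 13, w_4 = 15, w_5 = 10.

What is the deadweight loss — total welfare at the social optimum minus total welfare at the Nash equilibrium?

∂u_i/∂g_i = α_i − 1, so crew i contributes w_i if α_i > 1, else 0.
α_i > 1 for i ∈ {1}; NE contributions (10, 0, 0, 0, 0), G = 10.
W^NE = Σw_i − G^NE + (Σα_i)·G^NE = 67 + 2.51·10 = 92.1.
Planner: ∂(Σu_j)/∂g_i = Σα_j − 1 = 2.51 > 0, so everyone contributes w_i; G^SO = 67, W^SO = 67 + 2.51·67 = 235.17.
Deadweight loss = 143.07.

143.07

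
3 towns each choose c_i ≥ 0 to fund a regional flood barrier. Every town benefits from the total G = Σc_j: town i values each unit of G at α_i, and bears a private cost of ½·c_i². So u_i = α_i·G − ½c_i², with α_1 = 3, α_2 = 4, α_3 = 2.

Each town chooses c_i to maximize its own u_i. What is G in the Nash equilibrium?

9

Town i's FOC: ∂u_i/∂c_i = α_i − c_i = 0, so c_i* = α_i.
NE contributions = (3, 4, 2); G = 9.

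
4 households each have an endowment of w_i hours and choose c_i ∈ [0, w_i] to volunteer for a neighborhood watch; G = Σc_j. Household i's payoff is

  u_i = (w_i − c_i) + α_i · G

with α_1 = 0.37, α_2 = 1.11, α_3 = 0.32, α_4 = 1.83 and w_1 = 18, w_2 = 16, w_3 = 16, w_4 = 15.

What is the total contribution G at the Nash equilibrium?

31

∂u_i/∂c_i = α_i − 1, so household i contributes w_i if α_i > 1, else 0.
α_i > 1 for i ∈ {2, 4}; NE contributions (0, 16, 0, 15), G = 31.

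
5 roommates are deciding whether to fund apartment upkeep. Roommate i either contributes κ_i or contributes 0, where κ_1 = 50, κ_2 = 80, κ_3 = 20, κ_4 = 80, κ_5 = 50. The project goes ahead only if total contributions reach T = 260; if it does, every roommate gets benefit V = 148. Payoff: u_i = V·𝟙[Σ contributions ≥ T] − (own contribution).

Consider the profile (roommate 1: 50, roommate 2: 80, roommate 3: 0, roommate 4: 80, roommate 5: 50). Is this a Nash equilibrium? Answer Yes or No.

Yes

Total = 260 ≥ 260: provided.
Roommate 1 (pledges 50, payoff 98): dropping to 0 → total 210, payoff 0. No gain.
Roommate 2 (pledges 80, payoff 68): dropping to 0 → total 180, payoff 0. No gain.
Roommate 3 (pledges 0, payoff 148): pledging 20 → total 280, payoff 128. No gain.
Roommate 4 (pledges 80, payoff 68): dropping to 0 → total 180, payoff 0. No gain.
Roommate 5 (pledges 50, payoff 98): dropping to 0 → total 210, payoff 0. No gain.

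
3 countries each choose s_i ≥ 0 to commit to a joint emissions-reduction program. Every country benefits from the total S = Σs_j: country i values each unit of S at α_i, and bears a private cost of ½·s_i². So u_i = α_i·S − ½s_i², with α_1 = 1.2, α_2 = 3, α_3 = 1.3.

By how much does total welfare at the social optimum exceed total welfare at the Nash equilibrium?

21.19

Country i's FOC: ∂u_i/∂s_i = α_i − s_i = 0, so s_i* = α_i.
NE contributions = (1.2, 3, 1.3); S = 5.5.
W^NE = (Σα)·S − ½Σα_i² = 5.5² − ½·12.13 = 24.185.
Planner sets s_i = Σα_j = 5.5 for every i, so S^SO = 3·5.5 = 16.5.
W^SO = (Σα)·S^SO − ½·3·(Σα)² = (3/2)·5.5² = 45.375.
Deadweight loss = W^SO − W^NE = 21.19.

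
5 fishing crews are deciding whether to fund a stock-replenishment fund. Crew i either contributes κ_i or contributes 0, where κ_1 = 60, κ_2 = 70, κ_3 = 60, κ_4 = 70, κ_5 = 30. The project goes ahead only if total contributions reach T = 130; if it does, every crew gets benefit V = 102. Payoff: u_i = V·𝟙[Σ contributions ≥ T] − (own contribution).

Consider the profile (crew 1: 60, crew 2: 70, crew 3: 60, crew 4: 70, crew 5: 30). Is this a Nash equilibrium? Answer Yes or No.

Total = 290 ≥ 130: provided.
Crew 1 (pledges 60, payoff 42): dropping to 0 → total 230, payoff 102. Profitable deviation.

No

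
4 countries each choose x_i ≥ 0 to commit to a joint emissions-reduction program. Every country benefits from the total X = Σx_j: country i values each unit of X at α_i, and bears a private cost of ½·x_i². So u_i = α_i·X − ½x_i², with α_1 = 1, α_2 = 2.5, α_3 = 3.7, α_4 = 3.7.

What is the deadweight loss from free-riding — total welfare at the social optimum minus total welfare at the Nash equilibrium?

136.125

Country i's FOC: ∂u_i/∂x_i = α_i − x_i = 0, so x_i* = α_i.
NE contributions = (1, 2.5, 3.7, 3.7); X = 10.9.
W^NE = (Σα)·X − ½Σα_i² = 10.9² − ½·34.63 = 101.495.
Planner sets x_i = Σα_j = 10.9 for every i, so X^SO = 4·10.9 = 43.6.
W^SO = (Σα)·X^SO − ½·4·(Σα)² = (4/2)·10.9² = 237.62.
Deadweight loss = W^SO − W^NE = 136.125.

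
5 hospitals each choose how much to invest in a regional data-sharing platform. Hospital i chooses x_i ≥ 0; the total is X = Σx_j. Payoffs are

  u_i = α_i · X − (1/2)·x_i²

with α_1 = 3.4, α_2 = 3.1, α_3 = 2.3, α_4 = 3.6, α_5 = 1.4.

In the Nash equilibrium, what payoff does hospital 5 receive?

18.34

Hospital i's FOC: ∂u_i/∂x_i = α_i − x_i = 0, so x_i* = α_i.
NE contributions = (3.4, 3.1, 2.3, 3.6, 1.4); X = 13.8.
u_5 = α_5·X − ½·(x_5)² = 1.4·13.8 − ½·1.4² = 18.34.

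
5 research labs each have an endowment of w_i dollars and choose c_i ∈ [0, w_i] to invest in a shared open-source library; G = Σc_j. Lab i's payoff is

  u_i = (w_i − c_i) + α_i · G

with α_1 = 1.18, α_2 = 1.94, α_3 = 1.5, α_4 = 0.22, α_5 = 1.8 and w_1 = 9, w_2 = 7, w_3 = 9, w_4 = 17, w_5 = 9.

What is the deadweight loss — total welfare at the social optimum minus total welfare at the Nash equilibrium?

∂u_i/∂c_i = α_i − 1, so lab i contributes w_i if α_i > 1, else 0.
α_i > 1 for i ∈ {1, 2, 3, 5}; NE contributions (9, 7, 9, 0, 9), G = 34.
W^NE = Σw_i − G^NE + (Σα_i)·G^NE = 51 + 5.64·34 = 242.76.
Planner: ∂(Σu_j)/∂c_i = Σα_j − 1 = 5.64 > 0, so everyone contributes w_i; G^SO = 51, W^SO = 51 + 5.64·51 = 338.64.
Deadweight loss = 95.88.

95.88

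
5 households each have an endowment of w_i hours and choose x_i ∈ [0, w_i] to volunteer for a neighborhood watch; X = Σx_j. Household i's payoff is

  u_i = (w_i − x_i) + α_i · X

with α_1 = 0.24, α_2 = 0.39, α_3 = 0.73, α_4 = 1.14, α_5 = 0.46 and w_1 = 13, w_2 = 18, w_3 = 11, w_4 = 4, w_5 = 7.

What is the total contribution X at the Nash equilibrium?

4

∂u_i/∂x_i = α_i − 1, so household i contributes w_i if α_i > 1, else 0.
α_i > 1 for i ∈ {4}; NE contributions (0, 0, 0, 4, 0), X = 4.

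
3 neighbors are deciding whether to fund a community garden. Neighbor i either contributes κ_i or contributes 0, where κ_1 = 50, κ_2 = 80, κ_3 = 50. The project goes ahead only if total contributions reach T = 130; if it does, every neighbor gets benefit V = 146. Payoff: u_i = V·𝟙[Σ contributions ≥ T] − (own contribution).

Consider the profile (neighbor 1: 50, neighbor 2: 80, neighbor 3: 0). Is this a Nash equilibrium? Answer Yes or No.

Total = 130 ≥ 130: provided.
Neighbor 1 (pledges 50, payoff 96): dropping to 0 → total 80, payoff 0. No gain.
Neighbor 2 (pledges 80, payoff 66): dropping to 0 → total 50, payoff 0. No gain.
Neighbor 3 (pledges 0, payoff 146): pledging 50 → total 180, payoff 96. No gain.

Yes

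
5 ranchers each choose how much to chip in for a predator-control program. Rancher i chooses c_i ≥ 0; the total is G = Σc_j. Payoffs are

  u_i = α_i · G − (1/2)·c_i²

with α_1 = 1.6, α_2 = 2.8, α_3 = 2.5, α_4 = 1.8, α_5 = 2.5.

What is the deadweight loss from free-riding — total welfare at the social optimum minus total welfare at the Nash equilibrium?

201.23

Rancher i's FOC: ∂u_i/∂c_i = α_i − c_i = 0, so c_i* = α_i.
NE contributions = (1.6, 2.8, 2.5, 1.8, 2.5); G = 11.2.
W^NE = (Σα)·G − ½Σα_i² = 11.2² − ½·26.14 = 112.37.
Planner sets c_i = Σα_j = 11.2 for every i, so G^SO = 5·11.2 = 56.
W^SO = (Σα)·G^SO − ½·5·(Σα)² = (5/2)·11.2² = 313.6.
Deadweight loss = W^SO − W^NE = 201.23.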